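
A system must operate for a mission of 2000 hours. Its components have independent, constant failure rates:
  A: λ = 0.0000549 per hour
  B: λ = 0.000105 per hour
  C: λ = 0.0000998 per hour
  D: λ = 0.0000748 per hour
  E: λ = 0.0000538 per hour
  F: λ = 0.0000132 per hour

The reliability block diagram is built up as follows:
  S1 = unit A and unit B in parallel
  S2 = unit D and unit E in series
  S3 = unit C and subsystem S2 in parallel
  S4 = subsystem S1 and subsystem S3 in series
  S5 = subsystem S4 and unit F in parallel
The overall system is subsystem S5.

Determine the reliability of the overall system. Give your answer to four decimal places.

R(A) = exp(−0.0000549 × 2000) = 0.896013
R(B) = exp(−0.000105 × 2000) = 0.810584
R(C) = exp(−0.0000998 × 2000) = 0.819058
R(D) = exp(−0.0000748 × 2000) = 0.861052
R(E) = exp(−0.0000538 × 2000) = 0.897987
R(F) = exp(−0.0000132 × 2000) = 0.973945
Parallel (A and B): 1 − (1 − 0.896013)(1 − 0.810584) = 0.980303
Series (D and E): 0.861052 × 0.897987 = 0.773214
Parallel (C and [0.773214]): 1 − (1 − 0.819058)(1 − 0.773214) = 0.958965
Series ([0.980303] and [0.958965]): 0.980303 × 0.958965 = 0.940076
Parallel ([0.940076] and F): 1 − (1 − 0.940076)(1 − 0.973945) = 0.9984

0.9984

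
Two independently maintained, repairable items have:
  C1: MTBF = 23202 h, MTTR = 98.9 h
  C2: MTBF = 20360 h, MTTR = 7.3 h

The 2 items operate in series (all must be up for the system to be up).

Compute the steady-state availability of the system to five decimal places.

0.99540

A(C1) = MTBF/(MTBF+MTTR) = 23202/(23202+98.9) = 0.995756
A(C2) = MTBF/(MTBF+MTTR) = 20360/(20360+7.3) = 0.999642
Series availability: 0.995756 × 0.999642 = 0.99540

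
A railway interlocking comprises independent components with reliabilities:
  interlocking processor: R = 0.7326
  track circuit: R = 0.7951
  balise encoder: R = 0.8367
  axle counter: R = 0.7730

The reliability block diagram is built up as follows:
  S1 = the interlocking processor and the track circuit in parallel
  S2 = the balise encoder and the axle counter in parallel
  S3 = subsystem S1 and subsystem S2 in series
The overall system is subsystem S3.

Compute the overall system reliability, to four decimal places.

0.9102

Parallel (interlocking processor and track circuit): 1 − (1 − 0.732600)(1 − 0.795100) = 0.945210
Parallel (balise encoder and axle counter): 1 − (1 − 0.836700)(1 − 0.773000) = 0.962931
Series ([0.945210] and [0.962931]): 0.945210 × 0.962931 = 0.9102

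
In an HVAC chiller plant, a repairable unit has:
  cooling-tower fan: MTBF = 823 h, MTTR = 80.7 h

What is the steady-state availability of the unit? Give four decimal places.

0.9107

A(cooling-tower fan) = MTBF/(MTBF+MTTR) = 823/(823+80.7) = 0.9107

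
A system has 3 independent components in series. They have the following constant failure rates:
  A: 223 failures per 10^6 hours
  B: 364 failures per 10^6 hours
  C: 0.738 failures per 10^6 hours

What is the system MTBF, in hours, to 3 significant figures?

1700

Series of exponential components: λ_sys = Σ λ_i
λ_sys = 0.000223 + 0.000364 + 0.000000738 = 5.8774e-04 /h
MTBF = 1 / λ_sys = 1700 h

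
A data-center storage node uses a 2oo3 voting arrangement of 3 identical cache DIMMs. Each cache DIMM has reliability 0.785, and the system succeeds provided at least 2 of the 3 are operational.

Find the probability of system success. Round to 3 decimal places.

0.881

R = Σ_{i=2}^{3} C(3,i) p^i (1−p)^{3−i} with p = 0.785
C(3,2)·0.785^2·0.215^1 = 0.39747
C(3,3)·0.785^3·0.215^0 = 0.48374
Sum = 0.881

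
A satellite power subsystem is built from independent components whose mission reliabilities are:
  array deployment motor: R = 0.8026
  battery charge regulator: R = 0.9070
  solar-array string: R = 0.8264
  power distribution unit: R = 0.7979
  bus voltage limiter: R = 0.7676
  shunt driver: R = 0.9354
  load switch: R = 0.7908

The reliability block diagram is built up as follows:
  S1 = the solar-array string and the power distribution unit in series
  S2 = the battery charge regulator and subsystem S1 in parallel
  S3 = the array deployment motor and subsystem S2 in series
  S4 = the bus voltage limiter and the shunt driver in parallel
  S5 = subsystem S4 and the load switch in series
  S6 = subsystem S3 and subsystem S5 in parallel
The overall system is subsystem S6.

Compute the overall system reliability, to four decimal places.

0.9507

Series (solar-array string and power distribution unit): 0.826400 × 0.797900 = 0.659385
Parallel (battery charge regulator and [0.659385]): 1 − (1 − 0.907000)(1 − 0.659385) = 0.968323
Series (array deployment motor and [0.968323]): 0.802600 × 0.968323 = 0.777176
Parallel (bus voltage limiter and shunt driver): 1 − (1 − 0.767600)(1 − 0.935400) = 0.984987
Series ([0.984987] and load switch): 0.984987 × 0.790800 = 0.778928
Parallel ([0.777176] and [0.778928]): 1 − (1 − 0.777176)(1 − 0.778928) = 0.9507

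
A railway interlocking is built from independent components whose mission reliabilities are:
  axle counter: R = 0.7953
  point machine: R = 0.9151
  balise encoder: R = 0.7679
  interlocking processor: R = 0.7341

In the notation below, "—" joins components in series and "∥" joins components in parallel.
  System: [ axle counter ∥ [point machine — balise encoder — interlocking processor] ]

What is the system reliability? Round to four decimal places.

0.9009

Series (point machine, balise encoder, and interlocking processor): 0.915100 × 0.767900 × 0.734100 = 0.515856
Parallel (axle counter and [0.515856]): 1 − (1 − 0.795300)(1 − 0.515856) = 0.9009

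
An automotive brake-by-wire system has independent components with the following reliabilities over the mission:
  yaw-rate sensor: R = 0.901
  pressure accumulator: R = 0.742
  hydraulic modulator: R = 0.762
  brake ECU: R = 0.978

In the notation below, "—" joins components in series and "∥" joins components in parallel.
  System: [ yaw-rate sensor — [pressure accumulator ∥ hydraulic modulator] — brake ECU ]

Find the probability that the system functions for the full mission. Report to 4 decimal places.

Parallel (pressure accumulator and hydraulic modulator): 1 − (1 − 0.742000)(1 − 0.762000) = 0.938596
Series (yaw-rate sensor, [0.938596], and brake ECU): 0.901000 × 0.938596 × 0.978000 = 0.8271

0.8271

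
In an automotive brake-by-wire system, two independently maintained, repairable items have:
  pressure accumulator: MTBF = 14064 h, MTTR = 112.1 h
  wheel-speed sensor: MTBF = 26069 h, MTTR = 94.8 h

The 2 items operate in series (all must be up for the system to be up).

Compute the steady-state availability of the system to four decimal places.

A(pressure accumulator) = MTBF/(MTBF+MTTR) = 14064/(14064+112.1) = 0.992092
A(wheel-speed sensor) = MTBF/(MTBF+MTTR) = 26069/(26069+94.8) = 0.996377
Series availability: 0.992092 × 0.996377 = 0.9885

0.9885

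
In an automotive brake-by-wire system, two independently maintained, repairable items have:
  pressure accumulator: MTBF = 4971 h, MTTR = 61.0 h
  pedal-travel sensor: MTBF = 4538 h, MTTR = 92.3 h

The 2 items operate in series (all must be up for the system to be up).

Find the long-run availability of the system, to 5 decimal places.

0.96819

A(pressure accumulator) = MTBF/(MTBF+MTTR) = 4971/(4971+61.0) = 0.987878
A(pedal-travel sensor) = MTBF/(MTBF+MTTR) = 4538/(4538+92.3) = 0.980066
Series availability: 0.987878 × 0.980066 = 0.96819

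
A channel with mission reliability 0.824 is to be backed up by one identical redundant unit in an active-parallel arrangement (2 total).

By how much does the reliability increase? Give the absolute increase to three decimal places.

R_before = 0.824
R_after = 1 − (1 − 0.824)^2 = 0.969
ΔR = 0.969 − 0.824 = 0.145

0.145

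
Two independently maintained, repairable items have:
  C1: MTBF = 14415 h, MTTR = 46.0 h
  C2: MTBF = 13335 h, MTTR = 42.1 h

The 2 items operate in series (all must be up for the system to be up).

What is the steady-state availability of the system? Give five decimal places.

0.99368

A(C1) = MTBF/(MTBF+MTTR) = 14415/(14415+46.0) = 0.996819
A(C2) = MTBF/(MTBF+MTTR) = 13335/(13335+42.1) = 0.996853
Series availability: 0.996819 × 0.996853 = 0.99368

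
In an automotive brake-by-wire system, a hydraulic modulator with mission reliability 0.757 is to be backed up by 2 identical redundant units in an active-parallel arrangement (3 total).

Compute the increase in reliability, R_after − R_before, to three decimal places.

0.229

R_before = 0.757
R_after = 1 − (1 − 0.757)^3 = 0.986
ΔR = 0.986 − 0.757 = 0.229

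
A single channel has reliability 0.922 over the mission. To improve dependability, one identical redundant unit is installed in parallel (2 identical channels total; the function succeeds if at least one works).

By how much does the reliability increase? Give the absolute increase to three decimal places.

0.072

R_before = 0.922
R_after = 1 − (1 − 0.922)^2 = 0.994
ΔR = 0.994 − 0.922 = 0.072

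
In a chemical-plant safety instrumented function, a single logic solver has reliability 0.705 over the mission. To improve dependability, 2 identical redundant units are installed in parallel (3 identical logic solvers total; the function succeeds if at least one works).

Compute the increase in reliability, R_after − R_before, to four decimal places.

R_before = 0.705
R_after = 1 − (1 − 0.705)^3 = 0.9743
ΔR = 0.9743 − 0.705 = 0.2693

0.2693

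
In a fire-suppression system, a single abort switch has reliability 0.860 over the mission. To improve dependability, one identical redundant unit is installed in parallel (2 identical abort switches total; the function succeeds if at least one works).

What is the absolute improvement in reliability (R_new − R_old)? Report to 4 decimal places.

R_before = 0.860
R_after = 1 − (1 − 0.860)^2 = 0.9804
ΔR = 0.9804 − 0.860 = 0.1204

0.1204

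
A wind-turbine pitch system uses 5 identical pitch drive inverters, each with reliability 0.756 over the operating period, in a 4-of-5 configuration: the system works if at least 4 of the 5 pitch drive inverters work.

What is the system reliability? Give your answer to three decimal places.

0.645

R = Σ_{i=4}^{5} C(5,i) p^i (1−p)^{5−i} with p = 0.756
C(5,4)·0.756^4·0.244^1 = 0.39852
C(5,5)·0.756^5·0.244^0 = 0.24695
Sum = 0.645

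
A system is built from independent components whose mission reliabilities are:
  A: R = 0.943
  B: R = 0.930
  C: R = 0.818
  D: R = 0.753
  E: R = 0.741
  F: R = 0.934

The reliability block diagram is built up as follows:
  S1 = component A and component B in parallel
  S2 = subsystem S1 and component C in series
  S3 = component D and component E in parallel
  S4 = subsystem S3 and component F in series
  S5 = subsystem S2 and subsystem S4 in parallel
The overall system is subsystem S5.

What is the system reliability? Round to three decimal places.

Parallel (A and B): 1 − (1 − 0.94300)(1 − 0.93000) = 0.99601
Series ([0.99601] and C): 0.99601 × 0.81800 = 0.81474
Parallel (D and E): 1 − (1 − 0.75300)(1 − 0.74100) = 0.93603
Series ([0.93603] and F): 0.93603 × 0.93400 = 0.87425
Parallel ([0.81474] and [0.87425]): 1 − (1 − 0.81474)(1 − 0.87425) = 0.977

0.977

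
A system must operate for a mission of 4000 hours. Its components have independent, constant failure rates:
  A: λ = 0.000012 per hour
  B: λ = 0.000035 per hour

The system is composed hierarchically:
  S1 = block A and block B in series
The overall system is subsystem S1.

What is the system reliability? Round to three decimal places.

R(A) = exp(−0.000012 × 4000) = 0.95313
R(B) = exp(−0.000035 × 4000) = 0.86936
Series (A and B): 0.95313 × 0.86936 = 0.829

0.829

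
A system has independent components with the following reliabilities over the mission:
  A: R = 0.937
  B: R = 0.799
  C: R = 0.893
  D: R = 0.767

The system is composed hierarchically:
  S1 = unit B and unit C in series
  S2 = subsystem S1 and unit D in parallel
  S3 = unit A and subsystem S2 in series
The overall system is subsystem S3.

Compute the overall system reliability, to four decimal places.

0.8745

Series (B and C): 0.799000 × 0.893000 = 0.713507
Parallel ([0.713507] and D): 1 − (1 − 0.713507)(1 − 0.767000) = 0.933247
Series (A and [0.933247]): 0.937000 × 0.933247 = 0.8745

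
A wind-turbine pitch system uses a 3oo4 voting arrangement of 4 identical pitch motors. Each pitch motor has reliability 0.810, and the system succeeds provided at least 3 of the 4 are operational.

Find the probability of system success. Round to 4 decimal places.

R = Σ_{i=3}^{4} C(4,i) p^i (1−p)^{4−i} with p = 0.810
C(4,3)·0.810^3·0.190^1 = 0.403895
C(4,4)·0.810^4·0.190^0 = 0.430467
Sum = 0.8344

0.8344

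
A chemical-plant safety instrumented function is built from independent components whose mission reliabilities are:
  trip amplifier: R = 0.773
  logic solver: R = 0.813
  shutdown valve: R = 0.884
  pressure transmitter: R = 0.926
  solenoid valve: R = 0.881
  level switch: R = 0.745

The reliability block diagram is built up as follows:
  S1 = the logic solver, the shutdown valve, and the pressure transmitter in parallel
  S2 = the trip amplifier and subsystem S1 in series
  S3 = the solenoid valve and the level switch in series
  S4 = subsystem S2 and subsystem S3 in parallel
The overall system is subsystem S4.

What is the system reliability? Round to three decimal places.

0.922

Parallel (logic solver, shutdown valve, and pressure transmitter): 1 − (1 − 0.81300)(1 − 0.88400)(1 − 0.92600) = 0.99839
Series (trip amplifier and [0.99839]): 0.77300 × 0.99839 = 0.77176
Series (solenoid valve and level switch): 0.88100 × 0.74500 = 0.65635
Parallel ([0.77176] and [0.65635]): 1 − (1 − 0.77176)(1 − 0.65635) = 0.922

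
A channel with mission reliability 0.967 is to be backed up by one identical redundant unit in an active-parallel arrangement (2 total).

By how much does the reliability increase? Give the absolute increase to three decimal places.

0.032

R_before = 0.967
R_after = 1 − (1 − 0.967)^2 = 0.999
ΔR = 0.999 − 0.967 = 0.032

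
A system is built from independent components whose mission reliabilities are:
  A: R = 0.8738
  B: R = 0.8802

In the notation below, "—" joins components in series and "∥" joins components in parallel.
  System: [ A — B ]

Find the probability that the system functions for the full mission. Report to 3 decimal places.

Series (A and B): 0.87380 × 0.88020 = 0.769

0.769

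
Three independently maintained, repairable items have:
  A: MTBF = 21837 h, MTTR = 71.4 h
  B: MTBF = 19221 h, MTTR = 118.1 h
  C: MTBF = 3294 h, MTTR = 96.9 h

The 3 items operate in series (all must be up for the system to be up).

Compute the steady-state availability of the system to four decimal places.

A(A) = MTBF/(MTBF+MTTR) = 21837/(21837+71.4) = 0.996741
A(B) = MTBF/(MTBF+MTTR) = 19221/(19221+118.1) = 0.993893
A(C) = MTBF/(MTBF+MTTR) = 3294/(3294+96.9) = 0.971424
Series availability: 0.996741 × 0.993893 × 0.971424 = 0.9623

0.9623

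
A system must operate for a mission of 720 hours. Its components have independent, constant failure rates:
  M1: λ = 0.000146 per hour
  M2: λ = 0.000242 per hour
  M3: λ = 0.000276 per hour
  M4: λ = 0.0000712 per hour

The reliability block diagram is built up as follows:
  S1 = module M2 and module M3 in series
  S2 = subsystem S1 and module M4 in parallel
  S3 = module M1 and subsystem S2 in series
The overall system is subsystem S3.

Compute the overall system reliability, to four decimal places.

R(M1) = exp(−0.000146 × 720) = 0.900216
R(M2) = exp(−0.000242 × 720) = 0.840095
R(M3) = exp(−0.000276 × 720) = 0.819779
R(M4) = exp(−0.0000712 × 720) = 0.950028
Series (M2 and M3): 0.840095 × 0.819779 = 0.688692
Parallel ([0.688692] and M4): 1 − (1 − 0.688692)(1 − 0.950028) = 0.984443
Series (M1 and [0.984443]): 0.900216 × 0.984443 = 0.8862

0.8862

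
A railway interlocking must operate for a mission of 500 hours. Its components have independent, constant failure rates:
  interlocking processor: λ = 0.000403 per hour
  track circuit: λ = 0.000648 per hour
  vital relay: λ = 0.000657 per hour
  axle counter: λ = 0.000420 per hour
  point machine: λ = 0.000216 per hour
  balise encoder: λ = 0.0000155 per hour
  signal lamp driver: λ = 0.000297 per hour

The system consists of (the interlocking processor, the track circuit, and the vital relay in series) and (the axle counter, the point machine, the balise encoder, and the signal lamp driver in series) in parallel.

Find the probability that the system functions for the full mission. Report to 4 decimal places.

R(interlocking processor) = exp(−0.000403 × 500) = 0.817504
R(track circuit) = exp(−0.000648 × 500) = 0.723250
R(vital relay) = exp(−0.000657 × 500) = 0.720003
R(axle counter) = exp(−0.000420 × 500) = 0.810584
R(point machine) = exp(−0.000216 × 500) = 0.897628
R(balise encoder) = exp(−0.0000155 × 500) = 0.992280
R(signal lamp driver) = exp(−0.000297 × 500) = 0.862000
Series (interlocking processor, track circuit, and vital relay): 0.817504 × 0.723250 × 0.720003 = 0.425709
Series (axle counter, point machine, balise encoder, and signal lamp driver): 0.810584 × 0.897628 × 0.992280 × 0.862000 = 0.622352
Parallel ([0.425709] and [0.622352]): 1 − (1 − 0.425709)(1 − 0.622352) = 0.7831

0.7831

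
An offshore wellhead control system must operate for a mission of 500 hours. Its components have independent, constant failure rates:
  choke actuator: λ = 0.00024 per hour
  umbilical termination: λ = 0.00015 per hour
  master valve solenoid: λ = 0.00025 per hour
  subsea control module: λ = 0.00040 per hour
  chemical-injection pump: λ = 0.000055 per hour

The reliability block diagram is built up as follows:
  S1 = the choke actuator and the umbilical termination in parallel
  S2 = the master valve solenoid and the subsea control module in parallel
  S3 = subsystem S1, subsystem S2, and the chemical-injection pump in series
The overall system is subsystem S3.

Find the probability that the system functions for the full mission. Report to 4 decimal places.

R(choke actuator) = exp(−0.00024 × 500) = 0.886920
R(umbilical termination) = exp(−0.00015 × 500) = 0.927743
R(master valve solenoid) = exp(−0.00025 × 500) = 0.882497
R(subsea control module) = exp(−0.00040 × 500) = 0.818731
R(chemical-injection pump) = exp(−0.000055 × 500) = 0.972875
Parallel (choke actuator and umbilical termination): 1 − (1 − 0.886920)(1 − 0.927743) = 0.991829
Parallel (master valve solenoid and subsea control module): 1 − (1 − 0.882497)(1 − 0.818731) = 0.978700
Series ([0.991829], [0.978700], and chemical-injection pump): 0.991829 × 0.978700 × 0.972875 = 0.9444

0.9444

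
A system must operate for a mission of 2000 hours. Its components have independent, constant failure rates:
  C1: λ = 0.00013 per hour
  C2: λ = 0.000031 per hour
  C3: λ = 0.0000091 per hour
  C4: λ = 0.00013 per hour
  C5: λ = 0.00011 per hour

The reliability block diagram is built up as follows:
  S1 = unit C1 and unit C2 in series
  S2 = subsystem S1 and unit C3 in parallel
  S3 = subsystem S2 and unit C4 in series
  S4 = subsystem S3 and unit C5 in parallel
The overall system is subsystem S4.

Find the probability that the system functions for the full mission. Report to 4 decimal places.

0.9540

R(C1) = exp(−0.00013 × 2000) = 0.771052
R(C2) = exp(−0.000031 × 2000) = 0.939883
R(C3) = exp(−0.0000091 × 2000) = 0.981965
R(C4) = exp(−0.00013 × 2000) = 0.771052
R(C5) = exp(−0.00011 × 2000) = 0.802519
Series (C1 and C2): 0.771052 × 0.939883 = 0.724699
Parallel ([0.724699] and C3): 1 − (1 − 0.724699)(1 − 0.981965) = 0.995035
Series ([0.995035] and C4): 0.995035 × 0.771052 = 0.767224
Parallel ([0.767224] and C5): 1 − (1 − 0.767224)(1 − 0.802519) = 0.9540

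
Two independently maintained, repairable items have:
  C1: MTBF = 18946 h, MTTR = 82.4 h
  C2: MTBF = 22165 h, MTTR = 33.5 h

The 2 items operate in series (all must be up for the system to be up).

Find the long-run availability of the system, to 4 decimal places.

A(C1) = MTBF/(MTBF+MTTR) = 18946/(18946+82.4) = 0.995670
A(C2) = MTBF/(MTBF+MTTR) = 22165/(22165+33.5) = 0.998491
Series availability: 0.995670 × 0.998491 = 0.9942

0.9942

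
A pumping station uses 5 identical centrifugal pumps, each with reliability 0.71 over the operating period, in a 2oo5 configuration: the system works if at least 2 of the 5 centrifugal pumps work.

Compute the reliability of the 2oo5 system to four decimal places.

0.9728

R = Σ_{i=2}^{5} C(5,i) p^i (1−p)^{5−i} with p = 0.71
C(5,2)·0.71^2·0.29^3 = 0.122945
C(5,3)·0.71^3·0.29^2 = 0.301003
C(5,4)·0.71^4·0.29^1 = 0.368469
C(5,5)·0.71^5·0.29^0 = 0.180423
Sum = 0.9728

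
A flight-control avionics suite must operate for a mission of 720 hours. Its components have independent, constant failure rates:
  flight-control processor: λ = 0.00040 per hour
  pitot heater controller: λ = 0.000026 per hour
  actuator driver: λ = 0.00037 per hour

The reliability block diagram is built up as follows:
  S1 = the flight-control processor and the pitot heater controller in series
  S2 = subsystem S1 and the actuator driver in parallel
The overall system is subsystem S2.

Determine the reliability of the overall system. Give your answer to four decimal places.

0.9382

R(flight-control processor) = exp(−0.00040 × 720) = 0.749762
R(pitot heater controller) = exp(−0.000026 × 720) = 0.981454
R(actuator driver) = exp(−0.00037 × 720) = 0.766133
Series (flight-control processor and pitot heater controller): 0.749762 × 0.981454 = 0.735857
Parallel ([0.735857] and actuator driver): 1 − (1 − 0.735857)(1 − 0.766133) = 0.9382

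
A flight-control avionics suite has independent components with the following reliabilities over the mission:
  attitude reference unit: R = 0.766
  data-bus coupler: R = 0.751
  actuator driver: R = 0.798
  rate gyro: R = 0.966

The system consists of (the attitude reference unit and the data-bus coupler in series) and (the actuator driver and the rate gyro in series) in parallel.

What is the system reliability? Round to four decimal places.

0.9027

Series (attitude reference unit and data-bus coupler): 0.766000 × 0.751000 = 0.575266
Series (actuator driver and rate gyro): 0.798000 × 0.966000 = 0.770868
Parallel ([0.575266] and [0.770868]): 1 − (1 − 0.575266)(1 − 0.770868) = 0.9027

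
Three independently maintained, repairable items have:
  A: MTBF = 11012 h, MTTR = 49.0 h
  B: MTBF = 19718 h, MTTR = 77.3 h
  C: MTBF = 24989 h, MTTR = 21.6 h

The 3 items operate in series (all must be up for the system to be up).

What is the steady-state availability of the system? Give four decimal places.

A(A) = MTBF/(MTBF+MTTR) = 11012/(11012+49.0) = 0.995570
A(B) = MTBF/(MTBF+MTTR) = 19718/(19718+77.3) = 0.996095
A(C) = MTBF/(MTBF+MTTR) = 24989/(24989+21.6) = 0.999136
Series availability: 0.995570 × 0.996095 × 0.999136 = 0.9908

0.9908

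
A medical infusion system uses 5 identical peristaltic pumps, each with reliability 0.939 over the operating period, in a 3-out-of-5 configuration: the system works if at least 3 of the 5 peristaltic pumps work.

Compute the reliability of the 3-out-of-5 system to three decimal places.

R = Σ_{i=3}^{5} C(5,i) p^i (1−p)^{5−i} with p = 0.939
C(5,3)·0.939^3·0.061^2 = 0.03081
C(5,4)·0.939^4·0.061^1 = 0.23712
C(5,5)·0.939^5·0.061^0 = 0.73001
Sum = 0.998

0.998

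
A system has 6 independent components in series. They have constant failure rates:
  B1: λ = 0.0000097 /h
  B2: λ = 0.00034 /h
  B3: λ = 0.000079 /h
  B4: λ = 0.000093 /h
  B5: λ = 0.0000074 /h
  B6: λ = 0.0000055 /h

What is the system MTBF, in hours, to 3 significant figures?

1870

Series of exponential components: λ_sys = Σ λ_i
λ_sys = 0.0000097 + 0.00034 + 0.000079 + 0.000093 + 0.0000074 + 0.0000055 = 5.3460e-04 /h
MTBF = 1 / λ_sys = 1870 h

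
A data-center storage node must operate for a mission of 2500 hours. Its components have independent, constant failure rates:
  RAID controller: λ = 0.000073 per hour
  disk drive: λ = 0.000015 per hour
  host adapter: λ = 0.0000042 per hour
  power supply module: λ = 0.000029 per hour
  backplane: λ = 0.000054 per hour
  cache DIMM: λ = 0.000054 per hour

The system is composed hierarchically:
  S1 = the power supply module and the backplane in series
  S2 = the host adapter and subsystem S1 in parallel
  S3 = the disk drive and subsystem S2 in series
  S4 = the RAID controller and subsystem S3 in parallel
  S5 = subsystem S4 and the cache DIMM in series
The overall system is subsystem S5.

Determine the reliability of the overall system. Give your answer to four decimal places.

R(RAID controller) = exp(−0.000073 × 2500) = 0.833185
R(disk drive) = exp(−0.000015 × 2500) = 0.963194
R(host adapter) = exp(−0.0000042 × 2500) = 0.989555
R(power supply module) = exp(−0.000029 × 2500) = 0.930066
R(backplane) = exp(−0.000054 × 2500) = 0.873716
R(cache DIMM) = exp(−0.000054 × 2500) = 0.873716
Series (power supply module and backplane): 0.930066 × 0.873716 = 0.812614
Parallel (host adapter and [0.812614]): 1 − (1 − 0.989555)(1 − 0.812614) = 0.998043
Series (disk drive and [0.998043]): 0.963194 × 0.998043 = 0.961309
Parallel (RAID controller and [0.961309]): 1 − (1 − 0.833185)(1 − 0.961309) = 0.993546
Series ([0.993546] and cache DIMM): 0.993546 × 0.873716 = 0.8681

0.8681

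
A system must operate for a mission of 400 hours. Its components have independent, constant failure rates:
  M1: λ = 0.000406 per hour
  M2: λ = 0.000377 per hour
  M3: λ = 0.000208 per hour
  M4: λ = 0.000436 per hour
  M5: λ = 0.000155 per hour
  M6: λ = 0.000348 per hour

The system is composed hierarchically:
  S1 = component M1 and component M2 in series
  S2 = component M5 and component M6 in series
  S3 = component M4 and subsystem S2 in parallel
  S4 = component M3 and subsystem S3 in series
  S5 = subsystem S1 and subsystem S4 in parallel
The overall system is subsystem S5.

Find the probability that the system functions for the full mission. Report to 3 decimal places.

0.971

R(M1) = exp(−0.000406 × 400) = 0.85010
R(M2) = exp(−0.000377 × 400) = 0.86002
R(M3) = exp(−0.000208 × 400) = 0.92017
R(M4) = exp(−0.000436 × 400) = 0.83996
R(M5) = exp(−0.000155 × 400) = 0.93988
R(M6) = exp(−0.000348 × 400) = 0.87005
Series (M1 and M2): 0.85010 × 0.86002 = 0.73110
Series (M5 and M6): 0.93988 × 0.87005 = 0.81774
Parallel (M4 and [0.81774]): 1 − (1 − 0.83996)(1 − 0.81774) = 0.97083
Series (M3 and [0.97083]): 0.92017 × 0.97083 = 0.89333
Parallel ([0.73110] and [0.89333]): 1 − (1 − 0.73110)(1 − 0.89333) = 0.971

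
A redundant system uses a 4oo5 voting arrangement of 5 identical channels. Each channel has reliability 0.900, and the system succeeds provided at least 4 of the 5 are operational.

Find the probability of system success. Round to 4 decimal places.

R = Σ_{i=4}^{5} C(5,i) p^i (1−p)^{5−i} with p = 0.900
C(5,4)·0.900^4·0.100^1 = 0.328050
C(5,5)·0.900^5·0.100^0 = 0.590490
Sum = 0.9185

0.9185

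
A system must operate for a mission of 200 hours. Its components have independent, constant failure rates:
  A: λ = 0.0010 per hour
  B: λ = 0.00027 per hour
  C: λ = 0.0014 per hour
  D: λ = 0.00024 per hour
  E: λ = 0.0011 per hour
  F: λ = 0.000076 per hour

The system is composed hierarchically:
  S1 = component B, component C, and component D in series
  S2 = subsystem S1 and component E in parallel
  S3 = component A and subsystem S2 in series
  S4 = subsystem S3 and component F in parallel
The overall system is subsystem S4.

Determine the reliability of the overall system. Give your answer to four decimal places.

0.9965

R(A) = exp(−0.0010 × 200) = 0.818731
R(B) = exp(−0.00027 × 200) = 0.947432
R(C) = exp(−0.0014 × 200) = 0.755784
R(D) = exp(−0.00024 × 200) = 0.953134
R(E) = exp(−0.0011 × 200) = 0.802519
R(F) = exp(−0.000076 × 200) = 0.984915
Series (B, C, and D): 0.947432 × 0.755784 × 0.953134 = 0.682495
Parallel ([0.682495] and E): 1 − (1 − 0.682495)(1 − 0.802519) = 0.937299
Series (A and [0.937299]): 0.818731 × 0.937299 = 0.767396
Parallel ([0.767396] and F): 1 − (1 − 0.767396)(1 − 0.984915) = 0.9965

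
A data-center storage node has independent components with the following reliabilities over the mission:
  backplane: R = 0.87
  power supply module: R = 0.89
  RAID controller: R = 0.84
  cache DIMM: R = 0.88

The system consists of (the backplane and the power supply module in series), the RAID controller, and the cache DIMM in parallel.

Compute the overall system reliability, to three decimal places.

0.996

Series (backplane and power supply module): 0.87000 × 0.89000 = 0.77430
Parallel ([0.77430], RAID controller, and cache DIMM): 1 − (1 − 0.77430)(1 − 0.84000)(1 − 0.88000) = 0.996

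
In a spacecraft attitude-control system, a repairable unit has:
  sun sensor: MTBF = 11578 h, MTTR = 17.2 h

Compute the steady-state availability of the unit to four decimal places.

A(sun sensor) = MTBF/(MTBF+MTTR) = 11578/(11578+17.2) = 0.9985

0.9985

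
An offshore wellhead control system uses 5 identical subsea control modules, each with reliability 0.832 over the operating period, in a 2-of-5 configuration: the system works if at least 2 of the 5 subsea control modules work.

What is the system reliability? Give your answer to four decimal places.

R = Σ_{i=2}^{5} C(5,i) p^i (1−p)^{5−i} with p = 0.832
C(5,2)·0.832^2·0.168^3 = 0.032823
C(5,3)·0.832^3·0.168^2 = 0.162551
C(5,4)·0.832^4·0.168^1 = 0.402506
C(5,5)·0.832^5·0.168^0 = 0.398673
Sum = 0.9966

0.9966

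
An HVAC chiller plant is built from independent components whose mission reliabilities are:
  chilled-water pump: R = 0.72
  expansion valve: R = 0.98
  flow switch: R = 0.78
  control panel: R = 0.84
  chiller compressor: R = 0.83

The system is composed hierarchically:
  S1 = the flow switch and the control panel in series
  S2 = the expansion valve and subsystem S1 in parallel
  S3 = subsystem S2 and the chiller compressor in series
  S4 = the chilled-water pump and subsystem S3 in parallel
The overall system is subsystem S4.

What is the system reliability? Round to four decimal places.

Series (flow switch and control panel): 0.780000 × 0.840000 = 0.655200
Parallel (expansion valve and [0.655200]): 1 − (1 − 0.980000)(1 − 0.655200) = 0.993104
Series ([0.993104] and chiller compressor): 0.993104 × 0.830000 = 0.824276
Parallel (chilled-water pump and [0.824276]): 1 − (1 − 0.720000)(1 − 0.824276) = 0.9508

0.9508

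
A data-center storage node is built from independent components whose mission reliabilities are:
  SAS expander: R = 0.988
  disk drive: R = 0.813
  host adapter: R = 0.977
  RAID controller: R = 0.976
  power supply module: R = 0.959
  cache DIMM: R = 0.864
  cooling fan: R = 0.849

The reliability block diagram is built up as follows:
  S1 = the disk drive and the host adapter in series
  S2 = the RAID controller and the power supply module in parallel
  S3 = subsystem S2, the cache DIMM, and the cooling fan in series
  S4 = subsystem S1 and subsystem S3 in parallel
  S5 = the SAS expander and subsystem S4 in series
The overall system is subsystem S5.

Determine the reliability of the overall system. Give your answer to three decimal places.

0.934

Series (disk drive and host adapter): 0.81300 × 0.97700 = 0.79430
Parallel (RAID controller and power supply module): 1 − (1 − 0.97600)(1 − 0.95900) = 0.99902
Series ([0.99902], cache DIMM, and cooling fan): 0.99902 × 0.86400 × 0.84900 = 0.73282
Parallel ([0.79430] and [0.73282]): 1 − (1 − 0.79430)(1 − 0.73282) = 0.94504
Series (SAS expander and [0.94504]): 0.98800 × 0.94504 = 0.934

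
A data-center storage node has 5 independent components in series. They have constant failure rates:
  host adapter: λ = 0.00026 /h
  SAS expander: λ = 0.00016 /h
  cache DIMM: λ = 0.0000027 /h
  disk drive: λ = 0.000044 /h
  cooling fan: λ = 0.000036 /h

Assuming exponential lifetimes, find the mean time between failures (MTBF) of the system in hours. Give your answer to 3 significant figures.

Series of exponential components: λ_sys = Σ λ_i
λ_sys = 0.00026 + 0.00016 + 0.0000027 + 0.000044 + 0.000036 = 5.0270e-04 /h
MTBF = 1 / λ_sys = 1990 h

1990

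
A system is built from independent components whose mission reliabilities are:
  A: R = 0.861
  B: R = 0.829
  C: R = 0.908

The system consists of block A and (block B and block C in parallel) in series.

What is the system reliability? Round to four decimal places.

0.8475

Parallel (B and C): 1 − (1 − 0.829000)(1 − 0.908000) = 0.984268
Series (A and [0.984268]): 0.861000 × 0.984268 = 0.8475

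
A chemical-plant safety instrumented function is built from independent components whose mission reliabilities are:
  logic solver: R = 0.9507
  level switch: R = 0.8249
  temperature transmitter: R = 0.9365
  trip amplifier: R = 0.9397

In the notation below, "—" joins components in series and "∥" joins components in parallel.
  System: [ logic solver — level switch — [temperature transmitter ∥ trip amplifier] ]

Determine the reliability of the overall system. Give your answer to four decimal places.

0.7812

Parallel (temperature transmitter and trip amplifier): 1 − (1 − 0.936500)(1 − 0.939700) = 0.996171
Series (logic solver, level switch, and [0.996171]): 0.950700 × 0.824900 × 0.996171 = 0.7812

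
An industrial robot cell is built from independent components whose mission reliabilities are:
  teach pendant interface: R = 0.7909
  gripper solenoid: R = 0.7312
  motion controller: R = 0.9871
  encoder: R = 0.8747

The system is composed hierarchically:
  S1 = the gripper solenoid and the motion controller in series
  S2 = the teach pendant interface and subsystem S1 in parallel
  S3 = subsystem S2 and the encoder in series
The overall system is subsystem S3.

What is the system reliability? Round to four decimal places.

0.8238

Series (gripper solenoid and motion controller): 0.731200 × 0.987100 = 0.721768
Parallel (teach pendant interface and [0.721768]): 1 − (1 − 0.790900)(1 − 0.721768) = 0.941822
Series ([0.941822] and encoder): 0.941822 × 0.874700 = 0.8238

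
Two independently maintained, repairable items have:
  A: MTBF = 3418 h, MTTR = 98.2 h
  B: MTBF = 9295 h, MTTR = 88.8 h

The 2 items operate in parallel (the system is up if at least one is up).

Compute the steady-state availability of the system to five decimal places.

A(A) = MTBF/(MTBF+MTTR) = 3418/(3418+98.2) = 0.972072
A(B) = MTBF/(MTBF+MTTR) = 9295/(9295+88.8) = 0.990537
Parallel availability: 1 − (1 − 0.972072)(1 − 0.990537) = 0.99974

0.99974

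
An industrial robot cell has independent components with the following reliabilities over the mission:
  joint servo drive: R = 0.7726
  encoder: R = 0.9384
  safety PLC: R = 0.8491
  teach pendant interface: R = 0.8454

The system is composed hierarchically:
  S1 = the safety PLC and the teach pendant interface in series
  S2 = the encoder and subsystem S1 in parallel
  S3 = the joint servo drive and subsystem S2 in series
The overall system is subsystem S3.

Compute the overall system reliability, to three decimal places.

Series (safety PLC and teach pendant interface): 0.84910 × 0.84540 = 0.71783
Parallel (encoder and [0.71783]): 1 − (1 − 0.93840)(1 − 0.71783) = 0.98262
Series (joint servo drive and [0.98262]): 0.77260 × 0.98262 = 0.759

0.759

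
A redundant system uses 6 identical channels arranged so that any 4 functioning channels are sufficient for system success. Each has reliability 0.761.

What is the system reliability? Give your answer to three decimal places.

0.848

R = Σ_{i=4}^{6} C(6,i) p^i (1−p)^{6−i} with p = 0.761
C(6,4)·0.761^4·0.239^2 = 0.28736
C(6,5)·0.761^5·0.239^1 = 0.36599
C(6,6)·0.761^6·0.239^0 = 0.19423
Sum = 0.848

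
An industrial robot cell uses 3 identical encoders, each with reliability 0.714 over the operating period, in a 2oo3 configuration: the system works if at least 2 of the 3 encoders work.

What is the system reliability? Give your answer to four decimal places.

0.8014

R = Σ_{i=2}^{3} C(3,i) p^i (1−p)^{3−i} with p = 0.714
C(3,2)·0.714^2·0.286^1 = 0.437405
C(3,3)·0.714^3·0.286^0 = 0.363994
Sum = 0.8014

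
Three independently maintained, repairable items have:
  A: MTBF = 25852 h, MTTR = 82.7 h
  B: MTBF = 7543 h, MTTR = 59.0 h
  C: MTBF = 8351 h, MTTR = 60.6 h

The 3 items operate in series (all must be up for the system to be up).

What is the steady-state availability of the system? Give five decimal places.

0.98195

A(A) = MTBF/(MTBF+MTTR) = 25852/(25852+82.7) = 0.996811
A(B) = MTBF/(MTBF+MTTR) = 7543/(7543+59.0) = 0.992239
A(C) = MTBF/(MTBF+MTTR) = 8351/(8351+60.6) = 0.992796
Series availability: 0.996811 × 0.992239 × 0.992796 = 0.98195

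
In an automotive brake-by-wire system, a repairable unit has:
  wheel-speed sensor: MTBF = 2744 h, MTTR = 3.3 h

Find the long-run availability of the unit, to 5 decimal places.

A(wheel-speed sensor) = MTBF/(MTBF+MTTR) = 2744/(2744+3.3) = 0.99880

0.99880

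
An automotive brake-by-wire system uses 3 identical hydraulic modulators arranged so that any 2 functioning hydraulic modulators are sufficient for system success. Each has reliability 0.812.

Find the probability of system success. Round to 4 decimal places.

0.9073

R = Σ_{i=2}^{3} C(3,i) p^i (1−p)^{3−i} with p = 0.812
C(3,2)·0.812^2·0.188^1 = 0.371870
C(3,3)·0.812^3·0.188^0 = 0.535387
Sum = 0.9073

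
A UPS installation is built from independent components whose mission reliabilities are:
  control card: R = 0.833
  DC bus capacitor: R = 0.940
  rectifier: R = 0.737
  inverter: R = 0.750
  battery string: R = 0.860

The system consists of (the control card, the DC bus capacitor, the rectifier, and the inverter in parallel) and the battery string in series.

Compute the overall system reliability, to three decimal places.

0.859

Parallel (control card, DC bus capacitor, rectifier, and inverter): 1 − (1 − 0.83300)(1 − 0.94000)(1 − 0.73700)(1 − 0.75000) = 0.99934
Series ([0.99934] and battery string): 0.99934 × 0.86000 = 0.859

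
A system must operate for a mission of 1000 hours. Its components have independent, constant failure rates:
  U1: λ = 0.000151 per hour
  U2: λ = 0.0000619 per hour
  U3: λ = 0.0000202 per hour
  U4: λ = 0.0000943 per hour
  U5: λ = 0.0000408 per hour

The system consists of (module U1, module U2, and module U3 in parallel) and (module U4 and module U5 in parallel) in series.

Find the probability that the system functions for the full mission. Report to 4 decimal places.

R(U1) = exp(−0.000151 × 1000) = 0.859848
R(U2) = exp(−0.0000619 × 1000) = 0.939977
R(U3) = exp(−0.0000202 × 1000) = 0.980003
R(U4) = exp(−0.0000943 × 1000) = 0.910010
R(U5) = exp(−0.0000408 × 1000) = 0.960021
Parallel (U1, U2, and U3): 1 − (1 − 0.859848)(1 − 0.939977)(1 − 0.980003) = 0.999832
Parallel (U4 and U5): 1 − (1 − 0.910010)(1 − 0.960021) = 0.996402
Series ([0.999832] and [0.996402]): 0.999832 × 0.996402 = 0.9962

0.9962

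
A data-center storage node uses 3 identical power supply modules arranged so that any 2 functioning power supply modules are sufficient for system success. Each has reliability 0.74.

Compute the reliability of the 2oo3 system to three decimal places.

0.832

R = Σ_{i=2}^{3} C(3,i) p^i (1−p)^{3−i} with p = 0.74
C(3,2)·0.74^2·0.26^1 = 0.42713
C(3,3)·0.74^3·0.26^0 = 0.40522
Sum = 0.832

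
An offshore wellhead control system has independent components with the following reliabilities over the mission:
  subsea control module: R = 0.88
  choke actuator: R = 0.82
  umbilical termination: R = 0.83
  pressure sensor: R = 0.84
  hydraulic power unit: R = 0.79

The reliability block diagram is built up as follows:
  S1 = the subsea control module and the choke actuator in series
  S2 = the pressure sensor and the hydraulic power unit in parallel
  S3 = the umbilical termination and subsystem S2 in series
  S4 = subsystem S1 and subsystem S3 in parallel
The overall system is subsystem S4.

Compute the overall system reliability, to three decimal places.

0.945

Series (subsea control module and choke actuator): 0.88000 × 0.82000 = 0.72160
Parallel (pressure sensor and hydraulic power unit): 1 − (1 − 0.84000)(1 − 0.79000) = 0.96640
Series (umbilical termination and [0.96640]): 0.83000 × 0.96640 = 0.80211
Parallel ([0.72160] and [0.80211]): 1 − (1 − 0.72160)(1 − 0.80211) = 0.945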